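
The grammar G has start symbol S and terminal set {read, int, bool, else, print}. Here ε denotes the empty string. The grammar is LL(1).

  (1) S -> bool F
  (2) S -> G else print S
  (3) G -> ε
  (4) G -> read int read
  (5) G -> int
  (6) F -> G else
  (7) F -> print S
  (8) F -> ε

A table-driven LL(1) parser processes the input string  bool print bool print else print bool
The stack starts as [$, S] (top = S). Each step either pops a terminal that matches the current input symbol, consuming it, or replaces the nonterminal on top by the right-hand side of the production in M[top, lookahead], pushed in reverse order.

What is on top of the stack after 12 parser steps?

S

      Stack             Input                                    Action
   1  $ S               bool print bool print else print bool $  expand S -> bool F
   2  $ F bool          bool print bool print else print bool $  match bool
   3  $ F               print bool print else print bool $       expand F -> print S
   4  $ S print         print bool print else print bool $       match print
   5  $ S               bool print else print bool $             expand S -> bool F
   6  $ F bool          bool print else print bool $             match bool
   7  $ F               print else print bool $                  expand F -> print S
   8  $ S print         print else print bool $                  match print
   9  $ S               else print bool $                        expand S -> G else print S
  10  $ S print else G  else print bool $                        expand G -> ε
  11  $ S print else    else print bool $                        match else
  12  $ S print         print bool $                             match print
Stack after step 12: $ S (top = S).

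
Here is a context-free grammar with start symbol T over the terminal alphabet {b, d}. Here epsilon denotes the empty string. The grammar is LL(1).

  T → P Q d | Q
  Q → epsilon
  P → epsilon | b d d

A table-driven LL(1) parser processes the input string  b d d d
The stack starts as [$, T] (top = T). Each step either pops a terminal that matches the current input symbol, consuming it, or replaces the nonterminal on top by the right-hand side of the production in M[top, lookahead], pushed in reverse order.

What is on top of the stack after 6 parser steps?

step 1: stack=$ T  input=b d d d $  — expand T → P Q d
step 2: stack=$ d Q P  input=b d d d $  — expand P → b d d
step 3: stack=$ d Q d d b  input=b d d d $  — match b
step 4: stack=$ d Q d d  input=d d d $  — match d
step 5: stack=$ d Q d  input=d d $  — match d
step 6: stack=$ d Q  input=d $  — expand Q → epsilon
Stack after step 6: $ d (top = d).

d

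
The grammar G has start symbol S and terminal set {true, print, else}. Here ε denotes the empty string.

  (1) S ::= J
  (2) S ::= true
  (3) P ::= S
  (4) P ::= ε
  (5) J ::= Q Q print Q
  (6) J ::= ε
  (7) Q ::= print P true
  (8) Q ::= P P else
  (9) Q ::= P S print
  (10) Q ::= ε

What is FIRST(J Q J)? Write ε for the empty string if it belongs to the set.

FIRST(S): from S::=J we get {ε, else, print, true}; from S::=true we get {true}. So FIRST(S) = {ε, else, print, true}.
FIRST(P): from P::=S we get {ε, else, print, true}; from P::=ε we get {ε}. So FIRST(P) = {ε, else, print, true}.
FIRST(Q): from Q::=print P true we get {print}; from Q::=P P else we get {else, print, true}; from Q::=P S print we get {else, print, true}; from Q::=ε we get {ε}. So FIRST(Q) = {ε, else, print, true}.
FIRST(J): from J::=Q Q print Q we get {else, print, true}; from J::=ε we get {ε}. So FIRST(J) = {ε, else, print, true}.
FIRST(J Q J): take FIRST of each symbol in turn, carrying on past any symbol whose FIRST contains ε; result {ε, else, print, true}.

{ε, else, print, true}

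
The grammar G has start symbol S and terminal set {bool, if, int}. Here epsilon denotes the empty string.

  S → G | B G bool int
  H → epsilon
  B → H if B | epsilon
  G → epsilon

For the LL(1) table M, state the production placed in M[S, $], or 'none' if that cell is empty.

S → G

FIRST(H): from H→epsilon we get {epsilon}. So FIRST(H) = {epsilon}.
FIRST(G): from G→epsilon we get {epsilon}. So FIRST(G) = {epsilon}.
FIRST(B): from B→H if B we get {if}; from B→epsilon we get {epsilon}. So FIRST(B) = {epsilon, if}.
FIRST(S): from S→G we get {epsilon}; from S→B G bool int we get {bool, if}. So FIRST(S) = {epsilon, bool, if}.
FOLLOW(S) includes $ since S is the start symbol.
FOLLOW(S): S appears on no right-hand side. Thus FOLLOW(S) = {$}.
For S → G: FIRST(G) = {epsilon}, so it goes in M[S, t] for t ∈ {}; since epsilon ∈ FIRST, also for every t ∈ FOLLOW(S) = {$}.
For S → B G bool int: FIRST(B G bool int) = {bool, if}, so it goes in M[S, t] for t ∈ {bool, if}.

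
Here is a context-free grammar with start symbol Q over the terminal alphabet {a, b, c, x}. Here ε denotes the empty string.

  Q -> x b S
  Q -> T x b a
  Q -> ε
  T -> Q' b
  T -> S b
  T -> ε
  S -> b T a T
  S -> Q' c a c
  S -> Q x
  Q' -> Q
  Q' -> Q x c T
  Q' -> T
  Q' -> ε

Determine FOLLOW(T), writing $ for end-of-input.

{$, a, b, c, x}

FIRST(Q) = {ε, b, c, x}  (via T x b a)
FIRST(T) = {ε, b, c, x}  (via Q' b, S b)
FIRST(Q') = {ε, b, c, x}  (via Q, Q x c T, T)
FIRST(S) = {b, c, x}  (via Q' c a c, Q x)
FOLLOW(Q) includes $ since Q is the start symbol.
FOLLOW(Q'): in T->Q' b, Q' is followed by b with FIRST {b}; in S->Q' c a c, Q' is followed by c a c with FIRST {c}. Thus FOLLOW(Q') = {b, c}.
FOLLOW(Q): in S->Q x, Q is followed by x with FIRST {x}; in Q'->Q, the suffix after Q is empty, so FOLLOW(Q) ⊇ FOLLOW(Q') = {b, c}; in Q'->Q x c T, Q is followed by x c T with FIRST {x}. Thus FOLLOW(Q) = {$, b, c, x}.
FOLLOW(S): in Q->x b S, the suffix after S is empty, so FOLLOW(S) ⊇ FOLLOW(Q) = {$, b, c, x}; in T->S b, S is followed by b with FIRST {b}. Thus FOLLOW(S) = {$, b, c, x}.
FOLLOW(T): in Q->T x b a, T is followed by x b a with FIRST {x}; in S->b T a T (occurrence 1), T is followed by a T with FIRST {a}; in S->b T a T (occurrence 2), the suffix after T is empty, so FOLLOW(T) ⊇ FOLLOW(S) = {$, b, c, x}; in Q'->Q x c T, the suffix after T is empty, so FOLLOW(T) ⊇ FOLLOW(Q') = {b, c}; in Q'->T, the suffix after T is empty, so FOLLOW(T) ⊇ FOLLOW(Q') = {b, c}. Thus FOLLOW(T) = {$, a, b, c, x}.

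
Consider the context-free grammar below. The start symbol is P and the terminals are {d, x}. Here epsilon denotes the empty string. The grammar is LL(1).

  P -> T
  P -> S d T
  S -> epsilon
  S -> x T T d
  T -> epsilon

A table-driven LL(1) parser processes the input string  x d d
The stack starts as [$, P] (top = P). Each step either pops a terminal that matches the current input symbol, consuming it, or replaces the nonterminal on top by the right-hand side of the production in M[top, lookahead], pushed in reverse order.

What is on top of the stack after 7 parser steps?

     Stack          Input    Action
  1  $ P            x d d $  expand P -> S d T
  2  $ T d S        x d d $  expand S -> x T T d
  3  $ T d d T T x  x d d $  match x
  4  $ T d d T T    d d $    expand T -> epsilon
  5  $ T d d T      d d $    expand T -> epsilon
  6  $ T d d        d d $    match d
  7  $ T d          d $      match d
Stack after step 7: $ T (top = T).

T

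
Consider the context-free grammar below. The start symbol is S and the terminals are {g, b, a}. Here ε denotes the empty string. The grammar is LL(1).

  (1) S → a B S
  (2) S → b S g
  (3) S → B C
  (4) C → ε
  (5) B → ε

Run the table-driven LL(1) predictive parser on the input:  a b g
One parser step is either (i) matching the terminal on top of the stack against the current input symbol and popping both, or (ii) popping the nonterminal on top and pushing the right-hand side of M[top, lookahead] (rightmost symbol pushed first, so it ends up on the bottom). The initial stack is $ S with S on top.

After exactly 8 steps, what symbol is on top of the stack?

g

step 1: stack=$ S  input=a b g $  — expand S → a B S
step 2: stack=$ S B a  input=a b g $  — match a
step 3: stack=$ S B  input=b g $  — expand B → ε
step 4: stack=$ S  input=b g $  — expand S → b S g
step 5: stack=$ g S b  input=b g $  — match b
step 6: stack=$ g S  input=g $  — expand S → B C
step 7: stack=$ g C B  input=g $  — expand B → ε
step 8: stack=$ g C  input=g $  — expand C → ε
Stack after step 8: $ g (top = g).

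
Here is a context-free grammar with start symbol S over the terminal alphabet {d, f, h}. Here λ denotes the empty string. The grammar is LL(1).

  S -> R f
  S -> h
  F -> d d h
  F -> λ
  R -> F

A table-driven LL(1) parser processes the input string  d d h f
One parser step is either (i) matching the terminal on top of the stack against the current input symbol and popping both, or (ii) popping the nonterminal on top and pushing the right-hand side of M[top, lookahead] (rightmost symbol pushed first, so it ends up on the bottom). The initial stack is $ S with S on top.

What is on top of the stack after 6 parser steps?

     Stack      Input      Action
  1  $ S        d d h f $  expand S -> R f
  2  $ f R      d d h f $  expand R -> F
  3  $ f F      d d h f $  expand F -> d d h
  4  $ f h d d  d d h f $  match d
  5  $ f h d    d h f $    match d
  6  $ f h      h f $      match h
Stack after step 6: $ f (top = f).

f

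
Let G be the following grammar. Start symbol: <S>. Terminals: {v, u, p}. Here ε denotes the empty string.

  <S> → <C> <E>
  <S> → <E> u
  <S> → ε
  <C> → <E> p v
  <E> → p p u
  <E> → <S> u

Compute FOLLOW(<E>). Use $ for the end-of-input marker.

{$, p, u}

FIRST(<S>) = {ε, p, u}  (via <C> <E>, <E> u)
FIRST(<E>) = {p, u}  (via <S> u)
FIRST(<C>) = {p, u}  (via <E> p v)
FOLLOW(<S>) includes $ since <S> is the start symbol.
FOLLOW(<S>): in <E>→<S> u, <S> is followed by u with FIRST {u}. Thus FOLLOW(<S>) = {$, u}.
FOLLOW(<C>): in <S>→<C> <E>, <C> is followed by <E> with FIRST {p, u}. Thus FOLLOW(<C>) = {p, u}.
FOLLOW(<E>): in <S>→<C> <E>, the suffix after <E> is empty, so FOLLOW(<E>) ⊇ FOLLOW(<S>) = {$, u}; in <S>→<E> u, <E> is followed by u with FIRST {u}; in <C>→<E> p v, <E> is followed by p v with FIRST {p}. Thus FOLLOW(<E>) = {$, p, u}.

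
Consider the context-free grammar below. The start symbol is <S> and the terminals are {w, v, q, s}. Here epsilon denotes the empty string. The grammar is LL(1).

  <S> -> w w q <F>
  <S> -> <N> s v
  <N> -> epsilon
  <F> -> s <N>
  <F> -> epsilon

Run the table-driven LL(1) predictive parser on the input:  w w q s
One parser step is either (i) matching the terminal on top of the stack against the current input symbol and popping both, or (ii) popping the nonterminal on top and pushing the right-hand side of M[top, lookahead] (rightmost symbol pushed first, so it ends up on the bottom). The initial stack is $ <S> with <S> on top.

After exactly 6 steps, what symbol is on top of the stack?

     Stack        Input      Action
  1  $ <S>        w w q s $  expand <S> -> w w q <F>
  2  $ <F> q w w  w w q s $  match w
  3  $ <F> q w    w q s $    match w
  4  $ <F> q      q s $      match q
  5  $ <F>        s $        expand <F> -> s <N>
  6  $ <N> s      s $        match s
Stack after step 6: $ <N> (top = <N>).

<N>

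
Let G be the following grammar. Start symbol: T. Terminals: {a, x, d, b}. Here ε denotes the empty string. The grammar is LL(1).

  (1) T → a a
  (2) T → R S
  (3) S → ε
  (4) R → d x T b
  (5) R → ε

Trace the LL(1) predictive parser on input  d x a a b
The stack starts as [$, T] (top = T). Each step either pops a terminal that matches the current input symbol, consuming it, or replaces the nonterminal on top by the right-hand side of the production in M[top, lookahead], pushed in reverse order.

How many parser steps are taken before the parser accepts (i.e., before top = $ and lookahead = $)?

     Stack        Input        Action
  1  $ T          d x a a b $  expand T → R S
  2  $ S R        d x a a b $  expand R → d x T b
  3  $ S b T x d  d x a a b $  match d
  4  $ S b T x    x a a b $    match x
  5  $ S b T      a a b $      expand T → a a
  6  $ S b a a    a a b $      match a
  7  $ S b a      a b $        match a
  8  $ S b        b $          match b
  9  $ S          $            expand S → ε
Accept reached after 9 steps.

9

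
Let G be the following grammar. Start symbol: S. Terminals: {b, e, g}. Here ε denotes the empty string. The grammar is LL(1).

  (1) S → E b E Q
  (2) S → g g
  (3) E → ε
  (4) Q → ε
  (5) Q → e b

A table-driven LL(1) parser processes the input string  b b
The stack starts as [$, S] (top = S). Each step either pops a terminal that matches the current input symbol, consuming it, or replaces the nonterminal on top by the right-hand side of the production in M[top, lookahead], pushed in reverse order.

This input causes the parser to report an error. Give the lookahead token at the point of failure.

     Stack      Input  Action
  1  $ S        b b $  expand S → E b E Q
  2  $ Q E b E  b b $  expand E → ε
  3  $ Q E b    b b $  match b
  4  $ Q E      b $    expand E → ε
  5  $ Q        b $    error: M[Q, b] is empty

b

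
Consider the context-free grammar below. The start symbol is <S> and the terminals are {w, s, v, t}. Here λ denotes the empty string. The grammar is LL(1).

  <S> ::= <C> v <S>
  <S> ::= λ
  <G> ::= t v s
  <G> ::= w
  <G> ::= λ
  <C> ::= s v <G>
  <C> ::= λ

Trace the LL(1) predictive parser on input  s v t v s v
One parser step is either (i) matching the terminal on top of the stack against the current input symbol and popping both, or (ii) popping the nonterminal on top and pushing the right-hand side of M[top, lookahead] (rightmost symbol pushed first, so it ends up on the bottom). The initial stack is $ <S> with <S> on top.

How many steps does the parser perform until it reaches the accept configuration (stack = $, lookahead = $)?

step 1: stack=$ <S>  input=s v t v s v $  — expand <S> ::= <C> v <S>
step 2: stack=$ <S> v <C>  input=s v t v s v $  — expand <C> ::= s v <G>
step 3: stack=$ <S> v <G> v s  input=s v t v s v $  — match s
step 4: stack=$ <S> v <G> v  input=v t v s v $  — match v
step 5: stack=$ <S> v <G>  input=t v s v $  — expand <G> ::= t v s
step 6: stack=$ <S> v s v t  input=t v s v $  — match t
step 7: stack=$ <S> v s v  input=v s v $  — match v
step 8: stack=$ <S> v s  input=s v $  — match s
step 9: stack=$ <S> v  input=v $  — match v
step 10: stack=$ <S>  input=$  — expand <S> ::= λ
Accept reached after 10 steps.

10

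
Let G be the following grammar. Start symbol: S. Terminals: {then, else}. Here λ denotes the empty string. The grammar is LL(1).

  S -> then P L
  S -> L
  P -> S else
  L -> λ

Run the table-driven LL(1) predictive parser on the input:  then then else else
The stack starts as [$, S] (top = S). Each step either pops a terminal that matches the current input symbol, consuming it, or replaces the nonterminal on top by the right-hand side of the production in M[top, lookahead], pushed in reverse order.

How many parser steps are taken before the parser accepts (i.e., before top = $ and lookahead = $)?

12

step 1: stack=$ S  input=then then else else $  — expand S -> then P L
step 2: stack=$ L P then  input=then then else else $  — match then
step 3: stack=$ L P  input=then else else $  — expand P -> S else
step 4: stack=$ L else S  input=then else else $  — expand S -> then P L
step 5: stack=$ L else L P then  input=then else else $  — match then
step 6: stack=$ L else L P  input=else else $  — expand P -> S else
step 7: stack=$ L else L else S  input=else else $  — expand S -> L
step 8: stack=$ L else L else L  input=else else $  — expand L -> λ
step 9: stack=$ L else L else  input=else else $  — match else
step 10: stack=$ L else L  input=else $  — expand L -> λ
step 11: stack=$ L else  input=else $  — match else
step 12: stack=$ L  input=$  — expand L -> λ
Accept reached after 12 steps.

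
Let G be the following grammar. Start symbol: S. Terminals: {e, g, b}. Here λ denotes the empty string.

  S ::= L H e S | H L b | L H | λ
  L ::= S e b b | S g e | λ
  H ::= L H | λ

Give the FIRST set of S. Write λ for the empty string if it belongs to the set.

{λ, b, e, g}

FIRST(S): from S::=L H e S we get {b, e, g}; from S::=H L b we get {b, e, g}; from S::=L H we get {λ, b, e, g}; from S::=λ we get {λ}. So FIRST(S) = {λ, b, e, g}.
FIRST(L): from L::=S e b b we get {b, e, g}; from L::=S g e we get {b, e, g}; from L::=λ we get {λ}. So FIRST(L) = {λ, b, e, g}.
FIRST(H): from H::=L H we get {λ, b, e, g}; from H::=λ we get {λ}. So FIRST(H) = {λ, b, e, g}.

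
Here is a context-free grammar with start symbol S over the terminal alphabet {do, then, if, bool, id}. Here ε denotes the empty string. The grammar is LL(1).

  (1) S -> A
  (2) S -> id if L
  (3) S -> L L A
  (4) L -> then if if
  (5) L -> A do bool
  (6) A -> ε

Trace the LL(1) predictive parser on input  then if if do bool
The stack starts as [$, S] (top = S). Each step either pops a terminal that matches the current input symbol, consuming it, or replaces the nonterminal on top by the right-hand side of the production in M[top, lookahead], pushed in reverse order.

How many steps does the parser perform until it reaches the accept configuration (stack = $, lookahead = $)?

10

step 1: stack=$ S  input=then if if do bool $  — expand S -> L L A
step 2: stack=$ A L L  input=then if if do bool $  — expand L -> then if if
step 3: stack=$ A L if if then  input=then if if do bool $  — match then
step 4: stack=$ A L if if  input=if if do bool $  — match if
step 5: stack=$ A L if  input=if do bool $  — match if
step 6: stack=$ A L  input=do bool $  — expand L -> A do bool
step 7: stack=$ A bool do A  input=do bool $  — expand A -> ε
step 8: stack=$ A bool do  input=do bool $  — match do
step 9: stack=$ A bool  input=bool $  — match bool
step 10: stack=$ A  input=$  — expand A -> ε
Accept reached after 10 steps.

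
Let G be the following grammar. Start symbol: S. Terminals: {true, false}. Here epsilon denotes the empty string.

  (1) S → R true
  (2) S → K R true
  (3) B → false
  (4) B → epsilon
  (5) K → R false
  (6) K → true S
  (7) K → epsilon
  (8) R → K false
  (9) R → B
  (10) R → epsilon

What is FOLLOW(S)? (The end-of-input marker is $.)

FIRST(B): from B→false we get {false}; from B→epsilon we get {epsilon}. So FIRST(B) = {epsilon, false}.
FIRST(S): from S→R true we get {false, true}; from S→K R true we get {false, true}. So FIRST(S) = {false, true}.
FIRST(K): from K→R false we get {false, true}; from K→true S we get {true}; from K→epsilon we get {epsilon}. So FIRST(K) = {epsilon, false, true}.
FIRST(R): from R→K false we get {false, true}; from R→B we get {epsilon, false}; from R→epsilon we get {epsilon}. So FIRST(R) = {epsilon, false, true}.
FOLLOW(S) includes $ since S is the start symbol.
FOLLOW(K): in S→K R true, K is followed by R true with FIRST {false, true}; in R→K false, K is followed by false with FIRST {false}. Thus FOLLOW(K) = {false, true}.
FOLLOW(S): in K→true S, the suffix after S is empty, so FOLLOW(S) ⊇ FOLLOW(K) = {false, true}. Thus FOLLOW(S) = {$, false, true}.
FOLLOW(R): in S→R true, R is followed by true with FIRST {true}; in S→K R true, R is followed by true with FIRST {true}; in K→R false, R is followed by false with FIRST {false}. Thus FOLLOW(R) = {false, true}.
FOLLOW(B): in R→B, the suffix after B is empty, so FOLLOW(B) ⊇ FOLLOW(R) = {false, true}. Thus FOLLOW(B) = {false, true}.

{$, false, true}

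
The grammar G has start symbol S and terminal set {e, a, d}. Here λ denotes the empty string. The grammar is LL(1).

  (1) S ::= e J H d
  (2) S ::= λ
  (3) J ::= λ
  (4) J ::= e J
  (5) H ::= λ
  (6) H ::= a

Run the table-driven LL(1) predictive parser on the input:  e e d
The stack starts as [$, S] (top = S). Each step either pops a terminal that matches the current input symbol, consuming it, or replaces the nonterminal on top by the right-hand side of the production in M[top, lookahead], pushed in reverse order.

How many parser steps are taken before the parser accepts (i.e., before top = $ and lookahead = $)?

7

     Stack      Input    Action
  1  $ S        e e d $  expand S ::= e J H d
  2  $ d H J e  e e d $  match e
  3  $ d H J    e d $    expand J ::= e J
  4  $ d H J e  e d $    match e
  5  $ d H J    d $      expand J ::= λ
  6  $ d H      d $      expand H ::= λ
  7  $ d        d $      match d
Accept reached after 7 steps.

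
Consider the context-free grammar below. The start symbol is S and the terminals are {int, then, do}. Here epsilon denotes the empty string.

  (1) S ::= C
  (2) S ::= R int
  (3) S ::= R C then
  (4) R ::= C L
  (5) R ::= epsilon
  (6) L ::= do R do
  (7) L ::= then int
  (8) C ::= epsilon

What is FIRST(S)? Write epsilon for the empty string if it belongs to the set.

FIRST(L): from L::=do R do we get {do}; from L::=then int we get {then}. So FIRST(L) = {do, then}.
FIRST(C): from C::=epsilon we get {epsilon}. So FIRST(C) = {epsilon}.
FIRST(R): from R::=C L we get {do, then}; from R::=epsilon we get {epsilon}. So FIRST(R) = {epsilon, do, then}.
FIRST(S): from S::=C we get {epsilon}; from S::=R int we get {do, int, then}; from S::=R C then we get {do, then}. So FIRST(S) = {epsilon, do, int, then}.

{epsilon, do, int, then}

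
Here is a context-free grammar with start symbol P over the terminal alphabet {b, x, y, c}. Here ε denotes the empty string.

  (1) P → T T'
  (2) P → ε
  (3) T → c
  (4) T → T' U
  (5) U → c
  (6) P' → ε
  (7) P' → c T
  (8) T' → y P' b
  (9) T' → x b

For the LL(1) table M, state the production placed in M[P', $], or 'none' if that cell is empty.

none

FIRST(U) = {c}
FIRST(P') = {ε, c}
FIRST(T') = {x, y}
FIRST(T) = {c, x, y}  (via T' U)
FIRST(P) = {ε, c, x, y}  (via T T')
FOLLOW(P) includes $ since P is the start symbol.
FOLLOW(P'): in T'→y P' b, P' is followed by b with FIRST {b}. Thus FOLLOW(P') = {b}.
For P' → ε: FIRST(ε) = {ε}, so it goes in M[P', t] for t ∈ {}; since ε ∈ FIRST, also for every t ∈ FOLLOW(P') = {b}.
For P' → c T: FIRST(c T) = {c}, so it goes in M[P', t] for t ∈ {c}.
None of these place a production in M[P', $].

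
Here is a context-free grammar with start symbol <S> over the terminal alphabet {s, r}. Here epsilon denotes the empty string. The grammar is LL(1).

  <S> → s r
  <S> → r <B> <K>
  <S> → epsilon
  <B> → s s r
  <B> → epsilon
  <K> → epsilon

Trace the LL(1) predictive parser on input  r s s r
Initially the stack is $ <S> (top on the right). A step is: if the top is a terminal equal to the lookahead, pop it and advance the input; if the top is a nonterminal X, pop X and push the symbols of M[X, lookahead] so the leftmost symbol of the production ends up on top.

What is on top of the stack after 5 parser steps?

     Stack        Input      Action
  1  $ <S>        r s s r $  expand <S> → r <B> <K>
  2  $ <K> <B> r  r s s r $  match r
  3  $ <K> <B>    s s r $    expand <B> → s s r
  4  $ <K> r s s  s s r $    match s
  5  $ <K> r s    s r $      match s
Stack after step 5: $ <K> r (top = r).

r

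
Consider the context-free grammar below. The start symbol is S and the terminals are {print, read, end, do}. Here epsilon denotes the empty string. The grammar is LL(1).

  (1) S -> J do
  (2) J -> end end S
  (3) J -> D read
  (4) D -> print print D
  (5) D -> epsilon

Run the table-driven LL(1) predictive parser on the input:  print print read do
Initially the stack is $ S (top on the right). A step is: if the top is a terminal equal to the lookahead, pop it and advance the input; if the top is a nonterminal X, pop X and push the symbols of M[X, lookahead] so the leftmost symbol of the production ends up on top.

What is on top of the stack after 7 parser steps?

do

     Stack                    Input                  Action
  1  $ S                      print print read do $  expand S -> J do
  2  $ do J                   print print read do $  expand J -> D read
  3  $ do read D              print print read do $  expand D -> print print D
  4  $ do read D print print  print print read do $  match print
  5  $ do read D print        print read do $        match print
  6  $ do read D              read do $              expand D -> epsilon
  7  $ do read                read do $              match read
Stack after step 7: $ do (top = do).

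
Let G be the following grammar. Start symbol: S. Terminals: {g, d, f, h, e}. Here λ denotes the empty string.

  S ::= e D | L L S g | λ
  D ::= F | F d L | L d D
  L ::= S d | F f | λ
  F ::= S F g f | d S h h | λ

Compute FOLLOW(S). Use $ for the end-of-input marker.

{$, d, e, f, g, h}

FIRST(S) = {λ, d, e, f, g}  (via L L S g)
FIRST(F) = {λ, d, e, f, g}  (via S F g f)
FIRST(L) = {λ, d, e, f, g}  (via S d, F f)
FIRST(D) = {λ, d, e, f, g}  (via F, F d L, L d D)
FOLLOW(S) includes $ since S is the start symbol.
FOLLOW(S): in S::=L L S g, S is followed by g with FIRST {g}; in L::=S d, S is followed by d with FIRST {d}; in F::=S F g f, S is followed by F g f with FIRST {d, e, f, g}; in F::=d S h h, S is followed by h h with FIRST {h}. Thus FOLLOW(S) = {$, d, e, f, g, h}.
FOLLOW(D): in S::=e D, the suffix after D is empty, so FOLLOW(D) ⊇ FOLLOW(S) = {$, d, e, f, g, h}; in D::=L d D, the suffix after D is empty (adds nothing new). Thus FOLLOW(D) = {$, d, e, f, g, h}.
FOLLOW(L): in S::=L L S g (occurrence 1), L is followed by L S g with FIRST {d, e, f, g}; in S::=L L S g (occurrence 2), L is followed by S g with FIRST {d, e, f, g}; in D::=F d L, the suffix after L is empty, so FOLLOW(L) ⊇ FOLLOW(D) = {$, d, e, f, g, h}; in D::=L d D, L is followed by d D with FIRST {d}. Thus FOLLOW(L) = {$, d, e, f, g, h}.
FOLLOW(F): in D::=F, the suffix after F is empty, so FOLLOW(F) ⊇ FOLLOW(D) = {$, d, e, f, g, h}; in D::=F d L, F is followed by d L with FIRST {d}; in L::=F f, F is followed by f with FIRST {f}; in F::=S F g f, F is followed by g f with FIRST {g}. Thus FOLLOW(F) = {$, d, e, f, g, h}.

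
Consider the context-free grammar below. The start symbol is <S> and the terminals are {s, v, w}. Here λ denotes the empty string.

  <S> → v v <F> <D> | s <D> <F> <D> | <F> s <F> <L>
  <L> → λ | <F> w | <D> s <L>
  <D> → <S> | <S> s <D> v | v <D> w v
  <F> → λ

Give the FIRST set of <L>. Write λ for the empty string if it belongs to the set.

FIRST(<F>): from <F>→λ we get {λ}. So FIRST(<F>) = {λ}.
FIRST(<S>): from <S>→v v <F> <D> we get {v}; from <S>→s <D> <F> <D> we get {s}; from <S>→<F> s <F> <L> we get {s}. So FIRST(<S>) = {s, v}.
FIRST(<D>): from <D>→<S> we get {s, v}; from <D>→<S> s <D> v we get {s, v}; from <D>→v <D> w v we get {v}. So FIRST(<D>) = {s, v}.
FIRST(<L>): from <L>→λ we get {λ}; from <L>→<F> w we get {w}; from <L>→<D> s <L> we get {s, v}. So FIRST(<L>) = {λ, s, v, w}.

{λ, s, v, w}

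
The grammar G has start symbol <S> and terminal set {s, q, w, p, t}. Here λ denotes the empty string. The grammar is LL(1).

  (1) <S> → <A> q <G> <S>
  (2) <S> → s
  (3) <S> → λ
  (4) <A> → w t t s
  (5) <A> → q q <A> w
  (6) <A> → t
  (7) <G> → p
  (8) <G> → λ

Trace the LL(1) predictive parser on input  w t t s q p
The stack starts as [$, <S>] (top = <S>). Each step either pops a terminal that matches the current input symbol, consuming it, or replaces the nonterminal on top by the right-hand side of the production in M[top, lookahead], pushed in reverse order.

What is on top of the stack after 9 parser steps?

<S>

     Stack                Input          Action
  1  $ <S>                w t t s q p $  expand <S> → <A> q <G> <S>
  2  $ <S> <G> q <A>      w t t s q p $  expand <A> → w t t s
  3  $ <S> <G> q s t t w  w t t s q p $  match w
  4  $ <S> <G> q s t t    t t s q p $    match t
  5  $ <S> <G> q s t      t s q p $      match t
  6  $ <S> <G> q s        s q p $        match s
  7  $ <S> <G> q          q p $          match q
  8  $ <S> <G>            p $            expand <G> → p
  9  $ <S> p              p $            match p
Stack after step 9: $ <S> (top = <S>).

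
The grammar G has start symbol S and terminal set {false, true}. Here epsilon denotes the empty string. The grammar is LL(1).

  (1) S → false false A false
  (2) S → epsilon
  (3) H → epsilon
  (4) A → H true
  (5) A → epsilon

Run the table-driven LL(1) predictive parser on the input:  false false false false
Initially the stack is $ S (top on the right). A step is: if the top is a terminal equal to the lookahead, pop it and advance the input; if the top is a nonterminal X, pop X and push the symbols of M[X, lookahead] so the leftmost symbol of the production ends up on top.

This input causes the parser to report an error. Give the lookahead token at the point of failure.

false

step 1: stack=$ S  input=false false false false $  — expand S → false false A false
step 2: stack=$ false A false false  input=false false false false $  — match false
step 3: stack=$ false A false  input=false false false $  — match false
step 4: stack=$ false A  input=false false $  — expand A → epsilon
step 5: stack=$ false  input=false false $  — match false
step 6: stack=$  input=false $  — error: stack empty but input remains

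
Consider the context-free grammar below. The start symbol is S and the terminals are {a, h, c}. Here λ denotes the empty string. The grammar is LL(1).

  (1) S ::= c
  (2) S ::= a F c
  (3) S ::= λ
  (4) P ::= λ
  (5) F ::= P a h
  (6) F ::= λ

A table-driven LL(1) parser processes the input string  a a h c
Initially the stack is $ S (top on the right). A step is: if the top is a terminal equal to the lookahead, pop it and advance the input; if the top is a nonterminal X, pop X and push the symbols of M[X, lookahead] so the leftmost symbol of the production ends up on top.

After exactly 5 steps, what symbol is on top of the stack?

     Stack      Input      Action
  1  $ S        a a h c $  expand S ::= a F c
  2  $ c F a    a a h c $  match a
  3  $ c F      a h c $    expand F ::= P a h
  4  $ c h a P  a h c $    expand P ::= λ
  5  $ c h a    a h c $    match a
Stack after step 5: $ c h (top = h).

h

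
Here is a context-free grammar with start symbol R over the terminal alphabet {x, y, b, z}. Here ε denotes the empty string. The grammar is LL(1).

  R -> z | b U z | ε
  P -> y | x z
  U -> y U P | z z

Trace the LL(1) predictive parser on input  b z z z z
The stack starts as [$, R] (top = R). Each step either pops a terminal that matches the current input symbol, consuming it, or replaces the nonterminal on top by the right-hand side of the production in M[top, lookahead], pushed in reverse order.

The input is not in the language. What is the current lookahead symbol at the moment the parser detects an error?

step 1: stack=$ R  input=b z z z z $  — expand R -> b U z
step 2: stack=$ z U b  input=b z z z z $  — match b
step 3: stack=$ z U  input=z z z z $  — expand U -> z z
step 4: stack=$ z z z  input=z z z z $  — match z
step 5: stack=$ z z  input=z z z $  — match z
step 6: stack=$ z  input=z z $  — match z
step 7: stack=$  input=z $  — error: stack empty but input remains

z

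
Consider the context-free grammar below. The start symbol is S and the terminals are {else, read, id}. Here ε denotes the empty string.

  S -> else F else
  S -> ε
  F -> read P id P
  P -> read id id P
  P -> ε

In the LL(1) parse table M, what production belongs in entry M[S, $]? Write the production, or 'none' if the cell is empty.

S -> ε

FIRST(S) = {ε, else}
FIRST(F) = {read}
FIRST(P) = {ε, read}
FOLLOW(S) includes $ since S is the start symbol.
FOLLOW(S): S appears on no right-hand side. Thus FOLLOW(S) = {$}.
For S -> else F else: FIRST(else F else) = {else}, so it goes in M[S, t] for t ∈ {else}.
For S -> ε: FIRST(ε) = {ε}, so it goes in M[S, t] for t ∈ {}; since ε ∈ FIRST, also for every t ∈ FOLLOW(S) = {$}.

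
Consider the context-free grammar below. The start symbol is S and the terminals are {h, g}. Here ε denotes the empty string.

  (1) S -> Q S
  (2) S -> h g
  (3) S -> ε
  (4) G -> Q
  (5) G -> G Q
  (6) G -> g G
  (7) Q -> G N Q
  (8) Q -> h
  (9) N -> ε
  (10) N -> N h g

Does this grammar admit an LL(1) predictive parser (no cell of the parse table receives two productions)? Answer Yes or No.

No

FIRST(S) = {ε, g, h}
FIRST(G) = {g, h}
FIRST(Q) = {g, h}
FIRST(N) = {ε, h}
FOLLOW(S) = {$}
FOLLOW(G) = {g, h}
FOLLOW(Q) = {$, g, h}
FOLLOW(N) = {g, h}
Cell M[G, g] receives both G -> Q and G -> G Q and G -> g G — the grammar is not LL(1).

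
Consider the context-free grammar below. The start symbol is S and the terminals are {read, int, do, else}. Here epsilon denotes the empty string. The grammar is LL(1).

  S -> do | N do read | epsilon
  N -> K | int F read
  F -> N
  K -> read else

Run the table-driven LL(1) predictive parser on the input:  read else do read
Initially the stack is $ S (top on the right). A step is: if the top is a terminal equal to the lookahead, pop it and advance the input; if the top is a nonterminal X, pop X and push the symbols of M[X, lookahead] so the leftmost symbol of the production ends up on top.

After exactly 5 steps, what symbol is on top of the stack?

step 1: stack=$ S  input=read else do read $  — expand S -> N do read
step 2: stack=$ read do N  input=read else do read $  — expand N -> K
step 3: stack=$ read do K  input=read else do read $  — expand K -> read else
step 4: stack=$ read do else read  input=read else do read $  — match read
step 5: stack=$ read do else  input=else do read $  — match else
Stack after step 5: $ read do (top = do).

do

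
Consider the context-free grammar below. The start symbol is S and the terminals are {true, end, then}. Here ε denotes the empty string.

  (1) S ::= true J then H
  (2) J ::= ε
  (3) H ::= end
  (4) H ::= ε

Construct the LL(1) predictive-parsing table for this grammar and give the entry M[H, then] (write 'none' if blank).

FIRST(S) = {true}
FIRST(J) = {ε}
FIRST(H) = {ε, end}
FOLLOW(S) includes $ since S is the start symbol.
FOLLOW(S): S appears on no right-hand side. Thus FOLLOW(S) = {$}.
FOLLOW(H): in S::=true J then H, the suffix after H is empty, so FOLLOW(H) ⊇ FOLLOW(S) = {$}. Thus FOLLOW(H) = {$}.
For H ::= end: FIRST(end) = {end}, so it goes in M[H, t] for t ∈ {end}.
For H ::= ε: FIRST(ε) = {ε}, so it goes in M[H, t] for t ∈ {}; since ε ∈ FIRST, also for every t ∈ FOLLOW(H) = {$}.
None of these place a production in M[H, then].

none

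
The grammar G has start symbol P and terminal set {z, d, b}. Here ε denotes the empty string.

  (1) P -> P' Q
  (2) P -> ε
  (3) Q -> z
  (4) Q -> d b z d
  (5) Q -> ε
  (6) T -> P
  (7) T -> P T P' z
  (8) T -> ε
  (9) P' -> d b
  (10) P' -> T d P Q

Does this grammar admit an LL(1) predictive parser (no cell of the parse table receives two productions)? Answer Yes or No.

No

FIRST(P) = {ε, d}
FIRST(Q) = {ε, d, z}
FIRST(T) = {ε, d}
FIRST(P') = {d}
FOLLOW(P) = {$, d, z}
FOLLOW(Q) = {$, d, z}
FOLLOW(T) = {d}
FOLLOW(P') = {$, d, z}
Cell M[P, d] receives both P -> P' Q and P -> ε — the grammar is not LL(1).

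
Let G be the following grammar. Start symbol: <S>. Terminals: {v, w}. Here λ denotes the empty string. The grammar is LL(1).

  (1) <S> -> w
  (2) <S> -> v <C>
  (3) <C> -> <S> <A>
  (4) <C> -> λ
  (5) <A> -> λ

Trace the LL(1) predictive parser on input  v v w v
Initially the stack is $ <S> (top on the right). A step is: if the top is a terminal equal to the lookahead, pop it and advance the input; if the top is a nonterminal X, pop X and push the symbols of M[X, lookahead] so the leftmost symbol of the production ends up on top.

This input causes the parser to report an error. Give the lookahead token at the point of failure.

v

     Stack          Input      Action
  1  $ <S>          v v w v $  expand <S> -> v <C>
  2  $ <C> v        v v w v $  match v
  3  $ <C>          v w v $    expand <C> -> <S> <A>
  4  $ <A> <S>      v w v $    expand <S> -> v <C>
  5  $ <A> <C> v    v w v $    match v
  6  $ <A> <C>      w v $      expand <C> -> <S> <A>
  7  $ <A> <A> <S>  w v $      expand <S> -> w
  8  $ <A> <A> w    w v $      match w
  9  $ <A> <A>      v $        error: M[<A>, v] is empty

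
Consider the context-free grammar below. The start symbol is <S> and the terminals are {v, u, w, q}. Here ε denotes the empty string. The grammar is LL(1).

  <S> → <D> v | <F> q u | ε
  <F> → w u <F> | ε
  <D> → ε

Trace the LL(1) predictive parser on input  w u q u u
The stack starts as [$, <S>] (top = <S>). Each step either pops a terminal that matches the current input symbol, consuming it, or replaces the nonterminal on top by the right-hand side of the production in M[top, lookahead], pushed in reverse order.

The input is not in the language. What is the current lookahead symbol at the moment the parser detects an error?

u

step 1: stack=$ <S>  input=w u q u u $  — expand <S> → <F> q u
step 2: stack=$ u q <F>  input=w u q u u $  — expand <F> → w u <F>
step 3: stack=$ u q <F> u w  input=w u q u u $  — match w
step 4: stack=$ u q <F> u  input=u q u u $  — match u
step 5: stack=$ u q <F>  input=q u u $  — expand <F> → ε
step 6: stack=$ u q  input=q u u $  — match q
step 7: stack=$ u  input=u u $  — match u
step 8: stack=$  input=u $  — error: stack empty but input remains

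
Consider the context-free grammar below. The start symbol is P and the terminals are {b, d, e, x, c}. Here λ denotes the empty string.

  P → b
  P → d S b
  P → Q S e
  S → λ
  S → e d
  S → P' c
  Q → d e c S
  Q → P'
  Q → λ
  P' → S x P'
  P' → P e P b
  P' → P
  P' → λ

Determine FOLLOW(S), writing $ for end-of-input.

FIRST(P) = {b, c, d, e, x}  (via Q S e)
FIRST(S) = {λ, b, c, d, e, x}  (via P' c)
FIRST(P') = {λ, b, c, d, e, x}  (via S x P', P e P b, P)
FIRST(Q) = {λ, b, c, d, e, x}  (via P')
FOLLOW(P) includes $ since P is the start symbol.
FOLLOW(Q): in P→Q S e, Q is followed by S e with FIRST {b, c, d, e, x}. Thus FOLLOW(Q) = {b, c, d, e, x}.
FOLLOW(S): in P→d S b, S is followed by b with FIRST {b}; in P→Q S e, S is followed by e with FIRST {e}; in Q→d e c S, the suffix after S is empty, so FOLLOW(S) ⊇ FOLLOW(Q) = {b, c, d, e, x}; in P'→S x P', S is followed by x P' with FIRST {x}. Thus FOLLOW(S) = {b, c, d, e, x}.
FOLLOW(P'): in S→P' c, P' is followed by c with FIRST {c}; in Q→P', the suffix after P' is empty, so FOLLOW(P') ⊇ FOLLOW(Q) = {b, c, d, e, x}; in P'→S x P', the suffix after P' is empty (adds nothing new). Thus FOLLOW(P') = {b, c, d, e, x}.
FOLLOW(P): in P'→P e P b (occurrence 1), P is followed by e P b with FIRST {e}; in P'→P e P b (occurrence 2), P is followed by b with FIRST {b}; in P'→P, the suffix after P is empty, so FOLLOW(P) ⊇ FOLLOW(P') = {b, c, d, e, x}. Thus FOLLOW(P) = {$, b, c, d, e, x}.

{b, c, d, e, x}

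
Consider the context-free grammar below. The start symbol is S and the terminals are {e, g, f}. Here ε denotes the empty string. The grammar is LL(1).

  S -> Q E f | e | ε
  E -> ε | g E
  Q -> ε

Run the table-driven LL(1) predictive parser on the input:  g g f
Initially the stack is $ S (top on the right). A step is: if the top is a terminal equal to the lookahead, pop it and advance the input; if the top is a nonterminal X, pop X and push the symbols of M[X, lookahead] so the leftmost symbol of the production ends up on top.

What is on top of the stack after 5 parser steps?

     Stack    Input    Action
  1  $ S      g g f $  expand S -> Q E f
  2  $ f E Q  g g f $  expand Q -> ε
  3  $ f E    g g f $  expand E -> g E
  4  $ f E g  g g f $  match g
  5  $ f E    g f $    expand E -> g E
Stack after step 5: $ f E g (top = g).

g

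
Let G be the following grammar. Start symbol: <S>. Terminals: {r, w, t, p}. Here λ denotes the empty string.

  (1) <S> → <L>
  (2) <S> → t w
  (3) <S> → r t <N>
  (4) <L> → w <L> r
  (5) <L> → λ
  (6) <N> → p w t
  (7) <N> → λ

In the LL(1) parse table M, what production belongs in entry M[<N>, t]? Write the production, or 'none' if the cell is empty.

none

FIRST(<L>) = {λ, w}
FIRST(<N>) = {λ, p}
FIRST(<S>) = {λ, r, t, w}  (via <L>)
FOLLOW(<S>) includes $ since <S> is the start symbol.
FOLLOW(<S>): <S> appears on no right-hand side. Thus FOLLOW(<S>) = {$}.
FOLLOW(<N>): in <S>→r t <N>, the suffix after <N> is empty, so FOLLOW(<N>) ⊇ FOLLOW(<S>) = {$}. Thus FOLLOW(<N>) = {$}.
For <N> → p w t: FIRST(p w t) = {p}, so it goes in M[<N>, t] for t ∈ {p}.
For <N> → λ: FIRST(λ) = {λ}, so it goes in M[<N>, t] for t ∈ {}; since λ ∈ FIRST, also for every t ∈ FOLLOW(<N>) = {$}.
None of these place a production in M[<N>, t].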